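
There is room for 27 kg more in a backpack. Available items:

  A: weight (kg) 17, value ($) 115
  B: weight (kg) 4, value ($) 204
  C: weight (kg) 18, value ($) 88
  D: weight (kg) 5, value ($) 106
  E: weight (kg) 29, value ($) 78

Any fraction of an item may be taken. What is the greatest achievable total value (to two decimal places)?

429.89

Sort by value per unit weight and fill in that order.
Order: B (204/4=51.00) > D (106/5=21.20) > A (115/17=6.76) > C (88/18=4.89) > E (78/29=2.69)
Fill: take B (4 @ 204) → take D (5 @ 106) → take A (17 @ 115) → take 1/18 of C → 4.89; 27/27 used.
Total value = 429.89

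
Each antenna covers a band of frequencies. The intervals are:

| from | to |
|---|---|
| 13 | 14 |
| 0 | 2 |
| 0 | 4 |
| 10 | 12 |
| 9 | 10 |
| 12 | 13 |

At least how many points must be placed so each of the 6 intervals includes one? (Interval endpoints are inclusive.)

Sort by right endpoint; whenever an interval is uncovered, place a point at its right end.
Sorted: [0,2] [0,4] [9,10] [10,12] [12,13] [13,14]
{[0,2],[0,4]} hit by 2; {[9,10],[10,12]} hit by 10; {[12,13],[13,14]} hit by 13.
Points: 2, 10, 13 (3 total).

3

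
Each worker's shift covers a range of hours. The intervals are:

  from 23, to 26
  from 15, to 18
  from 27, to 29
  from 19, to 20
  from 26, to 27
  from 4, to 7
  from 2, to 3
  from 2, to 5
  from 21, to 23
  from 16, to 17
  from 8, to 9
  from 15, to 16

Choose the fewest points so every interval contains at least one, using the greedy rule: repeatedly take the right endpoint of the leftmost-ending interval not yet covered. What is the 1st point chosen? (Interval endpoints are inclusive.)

3

By right end: [2,3]  [2,5]  [4,7]  [8,9]  [15,16]  [16,17]  [15,18]  [19,20]  [21,23]  [23,26]  [26,27]  [27,29]
[2,3] uncovered → point at 3; [4,7] uncovered → point at 7; [8,9] uncovered → point at 9; [15,16] uncovered → point at 16; [19,20] uncovered → point at 20; [21,23] uncovered → point at 23; [26,27] uncovered → point at 27.
Points: 3, 7, 9, 16, 20, 23, 27 (7 total).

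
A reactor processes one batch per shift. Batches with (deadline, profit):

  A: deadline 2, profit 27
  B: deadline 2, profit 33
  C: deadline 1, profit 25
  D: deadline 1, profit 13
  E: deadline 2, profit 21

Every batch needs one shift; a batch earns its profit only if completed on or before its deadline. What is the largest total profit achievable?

60

Profit order: B=33 A=27 C=25 E=21 D=13
Assign: B→slot 2, A→slot 1, C skipped, E skipped, D skipped.
Slots: [1:A] [2:B]
Profit = 27 + 33 = 60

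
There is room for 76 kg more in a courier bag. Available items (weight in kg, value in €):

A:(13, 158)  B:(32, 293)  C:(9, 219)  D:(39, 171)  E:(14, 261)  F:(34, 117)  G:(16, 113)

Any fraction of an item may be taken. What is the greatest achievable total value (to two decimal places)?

Sort by value per unit weight and fill in that order.
Ratios (sorted): C 24.33, E 18.64, A 12.15, B 9.16, G 7.06, D 4.38, F 3.44
take C (9 @ 219); take E (14 @ 261); take A (13 @ 158); take B (32 @ 293); take 8/16 of G → 56.50. Capacity used 76/76.
Total value = 987.50

987.50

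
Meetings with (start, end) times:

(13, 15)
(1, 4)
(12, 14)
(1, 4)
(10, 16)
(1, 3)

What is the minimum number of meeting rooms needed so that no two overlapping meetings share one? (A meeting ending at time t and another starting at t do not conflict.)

Count concurrent intervals with a sweep; the peak is the room count.
starts: [1, 1, 1, 10, 12, 13]
ends:   [3, 4, 4, 14, 15, 16]
s1→1 s1→2 s1→3  — peak 3.

3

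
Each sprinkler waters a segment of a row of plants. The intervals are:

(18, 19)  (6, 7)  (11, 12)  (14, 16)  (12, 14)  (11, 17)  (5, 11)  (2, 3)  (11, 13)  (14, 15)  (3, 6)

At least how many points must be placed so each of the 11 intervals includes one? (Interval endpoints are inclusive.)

5

Process intervals by earliest right end; each time one isn't hit yet, stab at its right endpoint.
Sorted: [2,3] [3,6] [6,7] [5,11] [11,12] [11,13] [12,14] [14,15] [14,16] [11,17] [18,19]
{[2,3],[3,6]} hit by 3; {[6,7],[5,11]} hit by 7; {[11,12],[11,13],[12,14]} hit by 12; {[14,15],[14,16],[11,17]} hit by 15; {[18,19]} hit by 19.
Points: 3, 7, 12, 15, 19 (5 total).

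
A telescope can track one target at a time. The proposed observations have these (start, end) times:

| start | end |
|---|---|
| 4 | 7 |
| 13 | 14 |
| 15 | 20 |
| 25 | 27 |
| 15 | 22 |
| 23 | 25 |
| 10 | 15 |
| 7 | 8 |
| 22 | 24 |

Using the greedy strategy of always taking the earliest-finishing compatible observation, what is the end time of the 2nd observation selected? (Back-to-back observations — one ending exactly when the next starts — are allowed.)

8

By end time: (4,7), (7,8), (13,14), (10,15), (15,20), (15,22), (22,24), (23,25), (25,27).
Pick (4,7); next start ≥ 7 → (7,8); next start ≥ 8 → (13,14); next start ≥ 14 → (15,20); next start ≥ 20 → (22,24); next start ≥ 24 → (25,27).
Selected: (4,7) (7,8) (13,14) (15,20) (22,24) (25,27)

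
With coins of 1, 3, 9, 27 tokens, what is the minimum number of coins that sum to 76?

6

Greedy: take as many of the largest coin as possible, then repeat with the remainder.
76 = 2×27 + 2×9 + 1×3 + 1×1
Total coins = 2 + 2 + 1 + 1 = 6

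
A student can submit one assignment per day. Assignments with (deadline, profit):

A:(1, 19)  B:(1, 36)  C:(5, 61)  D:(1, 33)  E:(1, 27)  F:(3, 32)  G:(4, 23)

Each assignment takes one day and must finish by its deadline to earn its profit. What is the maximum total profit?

Take jobs in profit order; each goes to the latest open slot no later than its deadline.
By profit: C(d5,61), B(d1,36), D(d1,33), F(d3,32), E(d1,27), G(d4,23), A(d1,19)
C→slot 5; B→slot 1; D skipped; F→slot 3; E skipped; G→slot 4; A skipped.
Profit = 36 + 32 + 23 + 61 = 152

152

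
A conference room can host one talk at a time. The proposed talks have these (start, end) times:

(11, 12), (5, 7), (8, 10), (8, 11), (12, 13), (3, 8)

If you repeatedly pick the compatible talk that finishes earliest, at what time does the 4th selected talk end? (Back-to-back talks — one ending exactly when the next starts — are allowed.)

By end time: (5,7), (3,8), (8,10), (8,11), (11,12), (12,13).
Pick (5,7); next start ≥ 7 → (8,10); next start ≥ 10 → (11,12); next start ≥ 12 → (12,13).
Selected: (5,7) (8,10) (11,12) (12,13)

13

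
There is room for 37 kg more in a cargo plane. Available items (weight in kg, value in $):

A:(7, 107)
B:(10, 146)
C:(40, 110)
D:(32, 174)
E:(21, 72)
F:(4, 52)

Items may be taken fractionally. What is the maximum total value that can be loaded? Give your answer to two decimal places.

Greedy by value/weight ratio, highest first.
Ratios (sorted): A 15.29, B 14.60, F 13.00, D 5.44, E 3.43, C 2.75
take A (7 @ 107); take B (10 @ 146); take F (4 @ 52); take 16/32 of D → 87.00. Capacity used 37/37.
Total value = 392.00

392.00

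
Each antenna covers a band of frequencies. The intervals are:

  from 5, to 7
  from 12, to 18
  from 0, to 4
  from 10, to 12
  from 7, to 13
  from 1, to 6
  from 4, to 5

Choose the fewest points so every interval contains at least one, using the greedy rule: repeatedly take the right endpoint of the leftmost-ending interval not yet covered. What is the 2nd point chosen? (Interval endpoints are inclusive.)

By right end: [0,4]  [4,5]  [1,6]  [5,7]  [10,12]  [7,13]  [12,18]
[0,4] uncovered → point at 4; [5,7] uncovered → point at 7; [10,12] uncovered → point at 12.
Points: 4, 7, 12 (3 total).

7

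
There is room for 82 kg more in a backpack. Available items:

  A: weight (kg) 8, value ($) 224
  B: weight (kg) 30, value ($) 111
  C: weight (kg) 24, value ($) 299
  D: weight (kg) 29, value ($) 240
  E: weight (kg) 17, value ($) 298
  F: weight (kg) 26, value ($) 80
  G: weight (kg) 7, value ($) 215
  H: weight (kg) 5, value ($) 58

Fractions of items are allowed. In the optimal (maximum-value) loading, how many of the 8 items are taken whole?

5

Greedy by value/weight ratio, highest first.
Order: G (215/7=30.71) > A (224/8=28.00) > E (298/17=17.53) > C (299/24=12.46) > H (58/5=11.60) > D (240/29=8.28) > B (111/30=3.70) > F (80/26=3.08)
Fill: take G (7 @ 215) → take A (8 @ 224) → take E (17 @ 298) → take C (24 @ 299) → take H (5 @ 58) → take 21/29 of D → 173.79; 82/82 used.
5 item(s) taken whole; one partial (take 21/29 of D).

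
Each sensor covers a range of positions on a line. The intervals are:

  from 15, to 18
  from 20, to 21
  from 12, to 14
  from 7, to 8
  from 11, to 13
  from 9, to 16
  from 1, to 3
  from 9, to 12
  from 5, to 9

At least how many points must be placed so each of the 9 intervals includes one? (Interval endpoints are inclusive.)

Process intervals by earliest right end; each time one isn't hit yet, stab at its right endpoint.
By right end: [1,3]  [7,8]  [5,9]  [9,12]  [11,13]  [12,14]  [9,16]  [15,18]  [20,21]
[1,3] uncovered → point at 3; [7,8] uncovered → point at 8; [9,12] uncovered → point at 12; [15,18] uncovered → point at 18; [20,21] uncovered → point at 21.
Points: 3, 8, 12, 18, 21 (5 total).

5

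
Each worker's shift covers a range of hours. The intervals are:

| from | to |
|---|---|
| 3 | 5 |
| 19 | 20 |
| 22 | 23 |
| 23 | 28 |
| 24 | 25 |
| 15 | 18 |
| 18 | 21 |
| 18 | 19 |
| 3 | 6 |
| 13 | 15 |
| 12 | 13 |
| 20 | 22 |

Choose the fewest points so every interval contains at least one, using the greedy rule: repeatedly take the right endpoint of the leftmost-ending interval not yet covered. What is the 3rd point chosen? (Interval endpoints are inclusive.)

Process intervals by earliest right end; each time one isn't hit yet, stab at its right endpoint.
By right end: [3,5]  [3,6]  [12,13]  [13,15]  [15,18]  [18,19]  [19,20]  [18,21]  [20,22]  [22,23]  [24,25]  [23,28]
[3,5] uncovered → point at 5; [12,13] uncovered → point at 13; [15,18] uncovered → point at 18; [19,20] uncovered → point at 20; [22,23] uncovered → point at 23; [24,25] uncovered → point at 25.
Points: 5, 13, 18, 20, 23, 25 (6 total).

18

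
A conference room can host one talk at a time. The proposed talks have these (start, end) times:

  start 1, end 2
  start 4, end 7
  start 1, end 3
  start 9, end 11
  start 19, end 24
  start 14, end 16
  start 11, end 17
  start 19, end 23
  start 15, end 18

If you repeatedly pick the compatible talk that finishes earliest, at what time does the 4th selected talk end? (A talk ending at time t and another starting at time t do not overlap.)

Greedy by earliest finish: after sorting by end time, pick each interval compatible with the last pick.
Sorted by end: (1,2)  (1,3)  (4,7)  (9,11)  (14,16)  (11,17)  (15,18)  (19,23)  (19,24)
take (1,2); skip (1,3); take (4,7); take (9,11); take (14,16); take (19,23).
Selected: (1,2) (4,7) (9,11) (14,16) (19,23)

16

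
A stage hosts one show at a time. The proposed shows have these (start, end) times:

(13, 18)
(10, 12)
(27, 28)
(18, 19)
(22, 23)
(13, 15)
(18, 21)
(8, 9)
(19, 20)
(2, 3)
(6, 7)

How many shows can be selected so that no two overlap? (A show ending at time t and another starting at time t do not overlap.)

By end time: (2,3), (6,7), (8,9), (10,12), (13,15), (13,18), (18,19), (19,20), (18,21), (22,23), (27,28).
Pick (2,3); next start ≥ 3 → (6,7); next start ≥ 7 → (8,9); next start ≥ 9 → (10,12); next start ≥ 12 → (13,15); next start ≥ 15 → (18,19); next start ≥ 19 → (19,20); next start ≥ 20 → (22,23); next start ≥ 23 → (27,28).
Selected 9 shows.

9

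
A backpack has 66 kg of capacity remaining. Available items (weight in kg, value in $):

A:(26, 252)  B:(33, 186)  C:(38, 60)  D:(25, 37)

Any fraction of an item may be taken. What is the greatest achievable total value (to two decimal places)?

449.05

Ratios (sorted): A 9.69, B 5.64, C 1.58, D 1.48
take A (26 @ 252); take B (33 @ 186); take 7/38 of C → 11.05. Capacity used 66/66.
Total value = 449.05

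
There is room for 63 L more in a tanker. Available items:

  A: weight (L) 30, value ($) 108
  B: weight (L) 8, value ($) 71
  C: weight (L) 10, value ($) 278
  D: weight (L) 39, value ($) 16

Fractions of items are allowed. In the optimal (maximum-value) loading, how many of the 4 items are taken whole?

Greedy by value/weight ratio, highest first.
Order: C (278/10=27.80) > B (71/8=8.88) > A (108/30=3.60) > D (16/39=0.41)
Fill: take C (10 @ 278) → take B (8 @ 71) → take A (30 @ 108) → take 15/39 of D → 6.15; 63/63 used.
3 item(s) taken whole; one partial (take 15/39 of D).

3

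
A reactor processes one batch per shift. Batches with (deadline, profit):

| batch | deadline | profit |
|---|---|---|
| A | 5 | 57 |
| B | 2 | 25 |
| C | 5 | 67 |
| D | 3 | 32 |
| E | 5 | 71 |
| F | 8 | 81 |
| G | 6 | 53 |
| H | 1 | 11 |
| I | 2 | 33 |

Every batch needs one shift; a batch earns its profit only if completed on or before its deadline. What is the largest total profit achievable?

394

By profit: F(d8,81), E(d5,71), C(d5,67), A(d5,57), G(d6,53), I(d2,33), D(d3,32), B(d2,25), H(d1,11)
F→slot 8; E→slot 5; C→slot 4; A→slot 3; G→slot 6; I→slot 2; D→slot 1; B skipped; H skipped.
Profit = 32 + 33 + 57 + 67 + 71 + 53 + 81 = 394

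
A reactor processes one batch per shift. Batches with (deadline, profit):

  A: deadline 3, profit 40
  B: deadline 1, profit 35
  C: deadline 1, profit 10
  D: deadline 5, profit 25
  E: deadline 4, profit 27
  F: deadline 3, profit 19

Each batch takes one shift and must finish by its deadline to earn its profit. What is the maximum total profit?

146

Profit order: A=40 B=35 E=27 D=25 F=19 C=10
Assign: A→slot 3, B→slot 1, E→slot 4, D→slot 5, F→slot 2, C skipped.
Slots: [1:B] [2:F] [3:A] [4:E] [5:D]
Profit = 35 + 19 + 40 + 27 + 25 = 146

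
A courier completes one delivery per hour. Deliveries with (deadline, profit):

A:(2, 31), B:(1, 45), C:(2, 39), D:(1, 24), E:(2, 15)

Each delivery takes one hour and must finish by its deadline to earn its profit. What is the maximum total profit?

84

Profit order: B=45 C=39 A=31 D=24 E=15
Assign: B→slot 1, C→slot 2, A skipped, D skipped, E skipped.
Slots: [1:B] [2:C]
Profit = 45 + 39 = 84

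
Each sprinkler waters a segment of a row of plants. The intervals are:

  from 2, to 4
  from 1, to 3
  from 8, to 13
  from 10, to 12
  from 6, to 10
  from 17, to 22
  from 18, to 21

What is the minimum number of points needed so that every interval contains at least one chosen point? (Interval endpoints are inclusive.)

Sort by right endpoint; whenever an interval is uncovered, place a point at its right end.
Sorted: [1,3] [2,4] [6,10] [10,12] [8,13] [18,21] [17,22]
{[1,3],[2,4]} hit by 3; {[6,10],[10,12],[8,13]} hit by 10; {[18,21],[17,22]} hit by 21.
Points: 3, 10, 21 (3 total).

3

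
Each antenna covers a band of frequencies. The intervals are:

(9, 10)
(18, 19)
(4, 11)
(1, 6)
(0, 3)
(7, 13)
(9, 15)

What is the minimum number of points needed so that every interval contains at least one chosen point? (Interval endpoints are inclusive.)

3

Sorted: [0,3] [1,6] [9,10] [4,11] [7,13] [9,15] [18,19]
{[0,3],[1,6]} hit by 3; {[9,10],[4,11],[7,13],[9,15]} hit by 10; {[18,19]} hit by 19.
Points: 3, 10, 19 (3 total).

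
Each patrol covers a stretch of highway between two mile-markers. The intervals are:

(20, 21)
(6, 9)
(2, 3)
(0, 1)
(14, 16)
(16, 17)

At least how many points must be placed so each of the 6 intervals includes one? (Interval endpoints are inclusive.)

5

Process intervals by earliest right end; each time one isn't hit yet, stab at its right endpoint.
By right end: [0,1]  [2,3]  [6,9]  [14,16]  [16,17]  [20,21]
[0,1] uncovered → point at 1; [2,3] uncovered → point at 3; [6,9] uncovered → point at 9; [14,16] uncovered → point at 16; [20,21] uncovered → point at 21.
Points: 1, 3, 9, 16, 21 (5 total).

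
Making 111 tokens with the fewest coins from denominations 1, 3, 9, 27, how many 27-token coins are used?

4

Greedy: take as many of the largest coin as possible, then repeat with the remainder.
111 − 4×27→3 − 1×3→0
Count of 27: 4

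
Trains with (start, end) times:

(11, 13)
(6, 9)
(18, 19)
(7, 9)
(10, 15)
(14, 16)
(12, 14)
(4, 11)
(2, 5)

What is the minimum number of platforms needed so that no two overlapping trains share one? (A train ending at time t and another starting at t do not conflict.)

starts: [2, 4, 6, 7, 10, 11, 12, 14, 18]
ends:   [5, 9, 9, 11, 13, 14, 15, 16, 19]
s2→1 s4→2 e5→1 s6→2 s7→3  — peak 3.

3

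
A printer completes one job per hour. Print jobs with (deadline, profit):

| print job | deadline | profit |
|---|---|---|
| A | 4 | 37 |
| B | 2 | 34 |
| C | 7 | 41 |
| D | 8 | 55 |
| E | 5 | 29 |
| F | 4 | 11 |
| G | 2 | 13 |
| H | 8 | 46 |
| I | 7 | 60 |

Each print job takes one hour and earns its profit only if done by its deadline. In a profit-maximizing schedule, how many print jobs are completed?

8

By profit: I(d7,60), D(d8,55), H(d8,46), C(d7,41), A(d4,37), B(d2,34), E(d5,29), G(d2,13), F(d4,11)
I→slot 7; D→slot 8; H→slot 6; C→slot 5; A→slot 4; B→slot 2; E→slot 3; G→slot 1; F skipped.
8 of 9 scheduled.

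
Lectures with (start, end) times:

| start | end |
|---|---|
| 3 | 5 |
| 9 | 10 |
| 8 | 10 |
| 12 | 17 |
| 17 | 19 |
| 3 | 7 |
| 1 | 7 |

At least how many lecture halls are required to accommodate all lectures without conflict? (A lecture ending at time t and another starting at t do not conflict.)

Count concurrent intervals with a sweep; the peak is the room count.
Events (time:±→running): 1:+→1 3:+→2 3:+→3 … peak 3.

3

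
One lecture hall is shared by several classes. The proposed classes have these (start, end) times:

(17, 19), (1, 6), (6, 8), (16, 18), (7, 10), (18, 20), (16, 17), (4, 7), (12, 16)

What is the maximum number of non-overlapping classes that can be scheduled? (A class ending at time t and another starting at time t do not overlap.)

5

Order by finish time; keep every interval that doesn't clash with the previous kept one.
By end time: (1,6), (4,7), (6,8), (7,10), (12,16), (16,17), (16,18), (17,19), (18,20).
Pick (1,6); next start ≥ 6 → (6,8); next start ≥ 8 → (12,16); next start ≥ 16 → (16,17); next start ≥ 17 → (17,19).
Selected 5 classes.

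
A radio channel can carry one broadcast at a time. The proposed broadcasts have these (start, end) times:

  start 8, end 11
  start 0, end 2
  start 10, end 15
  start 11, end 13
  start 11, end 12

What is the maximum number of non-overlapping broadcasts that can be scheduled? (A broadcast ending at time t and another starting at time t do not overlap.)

Sort by end time and greedily take each interval whose start is ≥ the last chosen end.
By end time: (0,2), (8,11), (11,12), (11,13), (10,15).
Pick (0,2); next start ≥ 2 → (8,11); next start ≥ 11 → (11,12).
Selected 3 broadcasts.

3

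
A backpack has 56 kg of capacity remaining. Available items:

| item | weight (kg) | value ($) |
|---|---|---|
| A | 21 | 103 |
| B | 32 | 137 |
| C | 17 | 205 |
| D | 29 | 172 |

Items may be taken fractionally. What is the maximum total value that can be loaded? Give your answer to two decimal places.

426.05

Ratios (sorted): C 12.06, D 5.93, A 4.90, B 4.28
take C (17 @ 205); take D (29 @ 172); take 10/21 of A → 49.05. Capacity used 56/56.
Total value = 426.05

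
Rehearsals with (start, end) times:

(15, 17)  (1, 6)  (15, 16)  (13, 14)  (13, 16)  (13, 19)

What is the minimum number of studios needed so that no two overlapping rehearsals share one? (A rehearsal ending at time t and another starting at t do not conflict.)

4

The answer is the maximum number of intervals overlapping at any instant.
starts: [1, 13, 13, 13, 15, 15]
ends:   [6, 14, 16, 16, 17, 19]
s1→1 e6→0 s13→1 s13→2 s13→3 e14→2 s15→3 s15→4  — peak 4.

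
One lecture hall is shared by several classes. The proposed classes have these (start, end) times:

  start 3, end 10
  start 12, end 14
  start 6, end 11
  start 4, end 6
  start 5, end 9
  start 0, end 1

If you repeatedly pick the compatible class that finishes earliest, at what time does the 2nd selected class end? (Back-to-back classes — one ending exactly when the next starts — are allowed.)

6

By end time: (0,1), (4,6), (5,9), (3,10), (6,11), (12,14).
Pick (0,1); next start ≥ 1 → (4,6); next start ≥ 6 → (6,11); next start ≥ 11 → (12,14).
Selected: (0,1) (4,6) (6,11) (12,14)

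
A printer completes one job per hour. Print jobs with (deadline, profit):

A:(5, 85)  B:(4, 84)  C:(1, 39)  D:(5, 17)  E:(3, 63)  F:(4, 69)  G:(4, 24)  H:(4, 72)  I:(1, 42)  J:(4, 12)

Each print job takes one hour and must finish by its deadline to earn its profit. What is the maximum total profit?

373

Sort by profit descending; place each in the latest free slot ≤ its deadline.
By profit: A(d5,85), B(d4,84), H(d4,72), F(d4,69), E(d3,63), I(d1,42), C(d1,39), G(d4,24), D(d5,17), J(d4,12)
A→slot 5; B→slot 4; H→slot 3; F→slot 2; E→slot 1; I skipped; C skipped; G skipped; D skipped; J skipped.
Profit = 63 + 69 + 72 + 84 + 85 = 373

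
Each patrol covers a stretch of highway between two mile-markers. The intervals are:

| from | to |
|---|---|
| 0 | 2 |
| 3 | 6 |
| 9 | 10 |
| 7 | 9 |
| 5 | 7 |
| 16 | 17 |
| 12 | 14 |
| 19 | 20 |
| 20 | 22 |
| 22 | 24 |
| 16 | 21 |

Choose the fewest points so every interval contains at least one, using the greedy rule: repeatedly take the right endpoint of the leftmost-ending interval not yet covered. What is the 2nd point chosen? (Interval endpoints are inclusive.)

6

Sort by right endpoint; whenever an interval is uncovered, place a point at its right end.
Sorted: [0,2] [3,6] [5,7] [7,9] [9,10] [12,14] [16,17] [19,20] [16,21] [20,22] [22,24]
{[0,2]} hit by 2; {[3,6],[5,7]} hit by 6; {[7,9],[9,10]} hit by 9; {[12,14]} hit by 14; {[16,17]} hit by 17; {[19,20],[16,21],[20,22]} hit by 20; {[22,24]} hit by 24.
Points: 2, 6, 9, 14, 17, 20, 24 (7 total).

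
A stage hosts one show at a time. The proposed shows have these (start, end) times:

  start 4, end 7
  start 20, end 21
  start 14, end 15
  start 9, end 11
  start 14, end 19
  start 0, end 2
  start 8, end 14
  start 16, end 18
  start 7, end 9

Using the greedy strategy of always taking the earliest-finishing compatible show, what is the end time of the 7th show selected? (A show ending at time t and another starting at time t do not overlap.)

21

By end time: (0,2), (4,7), (7,9), (9,11), (8,14), (14,15), (16,18), (14,19), (20,21).
Pick (0,2); next start ≥ 2 → (4,7); next start ≥ 7 → (7,9); next start ≥ 9 → (9,11); next start ≥ 11 → (14,15); next start ≥ 15 → (16,18); next start ≥ 18 → (20,21).
Selected: (0,2) (4,7) (7,9) (9,11) (14,15) (16,18) (20,21)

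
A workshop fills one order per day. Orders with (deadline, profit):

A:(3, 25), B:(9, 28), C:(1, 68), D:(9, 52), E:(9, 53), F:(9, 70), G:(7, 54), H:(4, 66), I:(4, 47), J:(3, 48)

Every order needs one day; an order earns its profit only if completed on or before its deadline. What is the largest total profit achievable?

By profit: F(d9,70), C(d1,68), H(d4,66), G(d7,54), E(d9,53), D(d9,52), J(d3,48), I(d4,47), B(d9,28), A(d3,25)
F→slot 9; C→slot 1; H→slot 4; G→slot 7; E→slot 8; D→slot 6; J→slot 3; I→slot 2; B→slot 5; A skipped.
Profit = 68 + 47 + 48 + 66 + 28 + 52 + 54 + 53 + 70 = 486

486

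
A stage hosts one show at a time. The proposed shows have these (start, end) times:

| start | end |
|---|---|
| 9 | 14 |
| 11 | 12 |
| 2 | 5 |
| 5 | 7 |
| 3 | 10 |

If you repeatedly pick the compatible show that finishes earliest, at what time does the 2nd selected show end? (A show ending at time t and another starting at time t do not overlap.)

Greedy by earliest finish: after sorting by end time, pick each interval compatible with the last pick.
By end time: (2,5), (5,7), (3,10), (11,12), (9,14).
Pick (2,5); next start ≥ 5 → (5,7); next start ≥ 7 → (11,12).
Selected: (2,5) (5,7) (11,12)

7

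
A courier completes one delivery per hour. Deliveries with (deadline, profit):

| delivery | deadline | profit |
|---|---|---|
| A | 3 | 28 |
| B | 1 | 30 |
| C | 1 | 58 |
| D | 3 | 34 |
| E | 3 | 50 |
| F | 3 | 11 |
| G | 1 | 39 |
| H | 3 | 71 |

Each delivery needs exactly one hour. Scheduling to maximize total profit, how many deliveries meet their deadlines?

3

Take jobs in profit order; each goes to the latest open slot no later than its deadline.
By profit: H(d3,71), C(d1,58), E(d3,50), G(d1,39), D(d3,34), B(d1,30), A(d3,28), F(d3,11)
H→slot 3; C→slot 1; E→slot 2; G skipped; D skipped; B skipped; A skipped; F skipped.
3 of 8 scheduled.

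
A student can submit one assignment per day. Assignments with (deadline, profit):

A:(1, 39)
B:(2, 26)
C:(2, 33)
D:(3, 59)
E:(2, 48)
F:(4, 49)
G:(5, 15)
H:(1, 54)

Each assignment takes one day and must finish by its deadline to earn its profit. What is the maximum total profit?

Sort by profit descending; place each in the latest free slot ≤ its deadline.
By profit: D(d3,59), H(d1,54), F(d4,49), E(d2,48), A(d1,39), C(d2,33), B(d2,26), G(d5,15)
D→slot 3; H→slot 1; F→slot 4; E→slot 2; A skipped; C skipped; B skipped; G→slot 5.
Profit = 54 + 48 + 59 + 49 + 15 = 225

225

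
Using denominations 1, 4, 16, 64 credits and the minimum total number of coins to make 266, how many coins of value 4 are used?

Greedy: take as many of the largest coin as possible, then repeat with the remainder.
266 = 4×64 + 2×4 + 2×1
Count of 4: 2

2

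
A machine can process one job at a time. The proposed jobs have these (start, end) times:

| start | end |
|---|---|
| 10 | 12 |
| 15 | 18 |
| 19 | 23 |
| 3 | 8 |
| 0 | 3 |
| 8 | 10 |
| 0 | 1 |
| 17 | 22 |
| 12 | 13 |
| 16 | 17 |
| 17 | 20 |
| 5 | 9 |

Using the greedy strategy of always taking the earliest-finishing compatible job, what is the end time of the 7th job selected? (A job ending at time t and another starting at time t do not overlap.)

Sorted by end: (0,1)  (0,3)  (3,8)  (5,9)  (8,10)  (10,12)  (12,13)  (16,17)  (15,18)  (17,20)  (17,22)  (19,23)
take (0,1); take (3,8); take (8,10); take (10,12); take (12,13); take (16,17); take (17,20).
Selected: (0,1) (3,8) (8,10) (10,12) (12,13) (16,17) (17,20)

20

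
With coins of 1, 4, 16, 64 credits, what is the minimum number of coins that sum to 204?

6

Use the largest denomination that fits, subtract, and repeat.
204 = 3×64 + 3×4
Total coins = 3 + 3 = 6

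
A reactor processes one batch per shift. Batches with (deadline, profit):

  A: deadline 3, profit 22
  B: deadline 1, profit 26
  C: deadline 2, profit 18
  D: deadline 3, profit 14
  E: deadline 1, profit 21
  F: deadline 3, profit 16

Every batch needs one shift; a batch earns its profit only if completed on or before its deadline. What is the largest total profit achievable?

Profit order: B=26 A=22 E=21 C=18 F=16 D=14
Assign: B→slot 1, A→slot 3, E skipped, C→slot 2, F skipped, D skipped.
Slots: [1:B] [2:C] [3:A]
Profit = 26 + 18 + 22 = 66

66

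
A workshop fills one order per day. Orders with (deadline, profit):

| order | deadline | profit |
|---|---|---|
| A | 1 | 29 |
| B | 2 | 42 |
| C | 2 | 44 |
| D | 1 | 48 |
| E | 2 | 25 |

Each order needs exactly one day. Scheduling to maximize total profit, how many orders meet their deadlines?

Sort by profit descending; place each in the latest free slot ≤ its deadline.
By profit: D(d1,48), C(d2,44), B(d2,42), A(d1,29), E(d2,25)
D→slot 1; C→slot 2; B skipped; A skipped; E skipped.
2 of 5 scheduled.

2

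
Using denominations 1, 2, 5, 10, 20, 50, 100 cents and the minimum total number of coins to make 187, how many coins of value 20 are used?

187 − 1×100→87 − 1×50→37 − 1×20→17 − 1×10→7 − 1×5→2 − 1×2→0
Count of 20: 1

1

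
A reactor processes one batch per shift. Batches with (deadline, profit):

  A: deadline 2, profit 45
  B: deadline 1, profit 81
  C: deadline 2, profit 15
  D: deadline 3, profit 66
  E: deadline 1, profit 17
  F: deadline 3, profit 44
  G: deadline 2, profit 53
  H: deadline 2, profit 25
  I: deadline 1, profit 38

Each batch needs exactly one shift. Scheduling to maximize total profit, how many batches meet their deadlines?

3

By profit: B(d1,81), D(d3,66), G(d2,53), A(d2,45), F(d3,44), I(d1,38), H(d2,25), E(d1,17), C(d2,15)
B→slot 1; D→slot 3; G→slot 2; A skipped; F skipped; I skipped; H skipped; E skipped; C skipped.
3 of 9 scheduled.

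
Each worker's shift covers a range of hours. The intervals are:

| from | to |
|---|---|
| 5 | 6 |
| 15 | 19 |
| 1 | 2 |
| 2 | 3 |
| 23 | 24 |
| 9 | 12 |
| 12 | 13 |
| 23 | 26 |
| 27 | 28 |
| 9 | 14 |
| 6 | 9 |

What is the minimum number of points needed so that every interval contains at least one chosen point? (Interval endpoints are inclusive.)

Sort by right endpoint; whenever an interval is uncovered, place a point at its right end.
By right end: [1,2]  [2,3]  [5,6]  [6,9]  [9,12]  [12,13]  [9,14]  [15,19]  [23,24]  [23,26]  [27,28]
[1,2] uncovered → point at 2; [5,6] uncovered → point at 6; [9,12] uncovered → point at 12; [15,19] uncovered → point at 19; [23,24] uncovered → point at 24; [27,28] uncovered → point at 28.
Points: 2, 6, 12, 19, 24, 28 (6 total).

6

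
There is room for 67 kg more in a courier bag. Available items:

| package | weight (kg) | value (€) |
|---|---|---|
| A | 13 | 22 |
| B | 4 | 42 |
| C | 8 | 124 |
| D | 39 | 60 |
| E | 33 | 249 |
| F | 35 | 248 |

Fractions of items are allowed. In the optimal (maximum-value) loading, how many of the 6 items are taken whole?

Order: C (124/8=15.50) > B (42/4=10.50) > E (249/33=7.55) > F (248/35=7.09) > A (22/13=1.69) > D (60/39=1.54)
Fill: take C (8 @ 124) → take B (4 @ 42) → take E (33 @ 249) → take 22/35 of F → 155.89; 67/67 used.
3 item(s) taken whole; one partial (take 22/35 of F).

3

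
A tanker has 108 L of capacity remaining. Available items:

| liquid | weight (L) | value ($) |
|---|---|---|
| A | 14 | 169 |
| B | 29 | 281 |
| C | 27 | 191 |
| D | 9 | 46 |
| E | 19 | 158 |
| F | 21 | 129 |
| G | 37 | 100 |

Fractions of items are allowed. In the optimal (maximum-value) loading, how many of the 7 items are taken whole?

Greedy by value/weight ratio, highest first.
Order: A (169/14=12.07) > B (281/29=9.69) > E (158/19=8.32) > C (191/27=7.07) > F (129/21=6.14) > D (46/9=5.11) > G (100/37=2.70)
Fill: take A (14 @ 169) → take B (29 @ 281) → take E (19 @ 158) → take C (27 @ 191) → take 19/21 of F → 116.71; 108/108 used.
4 item(s) taken whole; one partial (take 19/21 of F).

4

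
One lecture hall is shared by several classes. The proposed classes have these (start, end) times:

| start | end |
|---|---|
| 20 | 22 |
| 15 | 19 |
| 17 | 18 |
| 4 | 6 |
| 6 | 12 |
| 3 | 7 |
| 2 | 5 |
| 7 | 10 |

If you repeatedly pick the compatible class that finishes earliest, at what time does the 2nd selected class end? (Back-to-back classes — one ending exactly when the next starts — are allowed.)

10

Sort by end time and greedily take each interval whose start is ≥ the last chosen end.
By end time: (2,5), (4,6), (3,7), (7,10), (6,12), (17,18), (15,19), (20,22).
Pick (2,5); next start ≥ 5 → (7,10); next start ≥ 10 → (17,18); next start ≥ 18 → (20,22).
Selected: (2,5) (7,10) (17,18) (20,22)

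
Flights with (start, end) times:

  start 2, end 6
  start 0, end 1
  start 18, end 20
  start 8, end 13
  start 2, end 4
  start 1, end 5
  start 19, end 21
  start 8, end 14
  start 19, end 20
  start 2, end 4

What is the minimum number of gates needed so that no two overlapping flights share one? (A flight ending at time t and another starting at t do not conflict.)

4

Count concurrent intervals with a sweep; the peak is the room count.
starts: [0, 1, 2, 2, 2, 8, 8, 18, 19, 19]
ends:   [1, 4, 4, 5, 6, 13, 14, 20, 20, 21]
s0→1 e1→0 s1→1 s2→2 s2→3 s2→4  — peak 4.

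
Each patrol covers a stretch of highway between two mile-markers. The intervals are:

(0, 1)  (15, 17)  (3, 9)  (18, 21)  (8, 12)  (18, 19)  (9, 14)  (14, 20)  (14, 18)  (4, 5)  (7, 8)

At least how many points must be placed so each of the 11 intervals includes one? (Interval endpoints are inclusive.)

Sorted: [0,1] [4,5] [7,8] [3,9] [8,12] [9,14] [15,17] [14,18] [18,19] [14,20] [18,21]
{[0,1]} hit by 1; {[4,5]} hit by 5; {[7,8],[3,9],[8,12]} hit by 8; {[9,14]} hit by 14; {[15,17],[14,18]} hit by 17; {[18,19],[14,20],[18,21]} hit by 19.
Points: 1, 5, 8, 14, 17, 19 (6 total).

6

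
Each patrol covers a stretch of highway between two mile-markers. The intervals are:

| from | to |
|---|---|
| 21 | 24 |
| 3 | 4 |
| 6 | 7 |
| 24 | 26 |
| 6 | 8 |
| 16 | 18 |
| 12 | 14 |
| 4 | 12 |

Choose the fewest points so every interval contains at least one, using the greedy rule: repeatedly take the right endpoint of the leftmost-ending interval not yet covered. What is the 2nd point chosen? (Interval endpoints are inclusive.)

7

Sort by right endpoint; whenever an interval is uncovered, place a point at its right end.
Sorted: [3,4] [6,7] [6,8] [4,12] [12,14] [16,18] [21,24] [24,26]
{[3,4]} hit by 4; {[6,7],[6,8],[4,12]} hit by 7; {[12,14]} hit by 14; {[16,18]} hit by 18; {[21,24],[24,26]} hit by 24.
Points: 4, 7, 14, 18, 24 (5 total).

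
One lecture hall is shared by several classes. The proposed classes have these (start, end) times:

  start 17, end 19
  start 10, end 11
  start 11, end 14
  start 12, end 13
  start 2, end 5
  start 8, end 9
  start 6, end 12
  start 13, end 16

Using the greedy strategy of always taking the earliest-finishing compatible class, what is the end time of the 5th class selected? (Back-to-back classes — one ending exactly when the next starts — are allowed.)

16

Order by finish time; keep every interval that doesn't clash with the previous kept one.
By end time: (2,5), (8,9), (10,11), (6,12), (12,13), (11,14), (13,16), (17,19).
Pick (2,5); next start ≥ 5 → (8,9); next start ≥ 9 → (10,11); next start ≥ 11 → (12,13); next start ≥ 13 → (13,16); next start ≥ 16 → (17,19).
Selected: (2,5) (8,9) (10,11) (12,13) (13,16) (17,19)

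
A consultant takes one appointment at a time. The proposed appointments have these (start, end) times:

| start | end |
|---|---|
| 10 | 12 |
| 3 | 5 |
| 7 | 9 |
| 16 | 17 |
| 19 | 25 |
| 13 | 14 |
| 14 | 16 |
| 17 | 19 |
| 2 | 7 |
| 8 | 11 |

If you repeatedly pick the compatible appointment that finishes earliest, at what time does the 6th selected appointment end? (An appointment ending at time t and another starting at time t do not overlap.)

Sort by end time and greedily take each interval whose start is ≥ the last chosen end.
By end time: (3,5), (2,7), (7,9), (8,11), (10,12), (13,14), (14,16), (16,17), (17,19), (19,25).
Pick (3,5); next start ≥ 5 → (7,9); next start ≥ 9 → (10,12); next start ≥ 12 → (13,14); next start ≥ 14 → (14,16); next start ≥ 16 → (16,17); next start ≥ 17 → (17,19); next start ≥ 19 → (19,25).
Selected: (3,5) (7,9) (10,12) (13,14) (14,16) (16,17) (17,19) (19,25)

17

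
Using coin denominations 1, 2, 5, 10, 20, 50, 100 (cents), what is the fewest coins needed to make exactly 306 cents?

5

Use the largest denomination that fits, subtract, and repeat.
306 − 3×100→6 − 1×5→1 − 1×1→0
Total coins = 3 + 1 + 1 = 5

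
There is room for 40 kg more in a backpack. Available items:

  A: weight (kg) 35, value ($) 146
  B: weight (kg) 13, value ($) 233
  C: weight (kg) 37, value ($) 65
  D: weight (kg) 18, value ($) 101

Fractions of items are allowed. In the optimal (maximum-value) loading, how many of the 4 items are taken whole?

2

Ratios (sorted): B 17.92, D 5.61, A 4.17, C 1.76
take B (13 @ 233); take D (18 @ 101); take 9/35 of A → 37.54. Capacity used 40/40.
2 item(s) taken whole; one partial (take 9/35 of A).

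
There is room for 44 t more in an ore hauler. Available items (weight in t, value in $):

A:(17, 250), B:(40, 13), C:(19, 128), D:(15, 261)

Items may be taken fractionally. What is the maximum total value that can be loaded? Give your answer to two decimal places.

591.84

Order: D (261/15=17.40) > A (250/17=14.71) > C (128/19=6.74) > B (13/40=0.33)
Fill: take D (15 @ 261) → take A (17 @ 250) → take 12/19 of C → 80.84; 44/44 used.
Total value = 591.84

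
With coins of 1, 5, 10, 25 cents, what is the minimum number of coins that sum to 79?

7

79 − 3×25→4 − 4×1→0
Total coins = 3 + 4 = 7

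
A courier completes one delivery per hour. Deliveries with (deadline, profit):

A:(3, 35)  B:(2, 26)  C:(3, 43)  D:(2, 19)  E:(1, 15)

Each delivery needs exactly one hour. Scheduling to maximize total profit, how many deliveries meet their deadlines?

3

Sort by profit descending; place each in the latest free slot ≤ its deadline.
By profit: C(d3,43), A(d3,35), B(d2,26), D(d2,19), E(d1,15)
C→slot 3; A→slot 2; B→slot 1; D skipped; E skipped.
3 of 5 scheduled.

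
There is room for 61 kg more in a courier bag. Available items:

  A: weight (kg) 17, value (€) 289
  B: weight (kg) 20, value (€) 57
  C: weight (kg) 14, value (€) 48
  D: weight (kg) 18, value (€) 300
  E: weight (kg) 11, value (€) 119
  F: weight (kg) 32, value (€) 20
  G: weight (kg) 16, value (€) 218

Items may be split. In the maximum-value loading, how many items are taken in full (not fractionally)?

Ratios (sorted): A 17.00, D 16.67, G 13.62, E 10.82, C 3.43, B 2.85, F 0.62
take A (17 @ 289); take D (18 @ 300); take G (16 @ 218); take 10/11 of E → 108.18. Capacity used 61/61.
3 item(s) taken whole; one partial (take 10/11 of E).

3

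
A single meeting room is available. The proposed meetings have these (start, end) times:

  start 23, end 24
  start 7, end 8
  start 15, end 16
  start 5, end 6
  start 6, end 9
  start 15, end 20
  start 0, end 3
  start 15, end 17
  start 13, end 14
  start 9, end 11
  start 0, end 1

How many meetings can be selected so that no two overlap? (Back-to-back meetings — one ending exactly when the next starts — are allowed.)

By end time: (0,1), (0,3), (5,6), (7,8), (6,9), (9,11), (13,14), (15,16), (15,17), (15,20), (23,24).
Pick (0,1); next start ≥ 1 → (5,6); next start ≥ 6 → (7,8); next start ≥ 8 → (9,11); next start ≥ 11 → (13,14); next start ≥ 14 → (15,16); next start ≥ 16 → (23,24).
Selected 7 meetings.

7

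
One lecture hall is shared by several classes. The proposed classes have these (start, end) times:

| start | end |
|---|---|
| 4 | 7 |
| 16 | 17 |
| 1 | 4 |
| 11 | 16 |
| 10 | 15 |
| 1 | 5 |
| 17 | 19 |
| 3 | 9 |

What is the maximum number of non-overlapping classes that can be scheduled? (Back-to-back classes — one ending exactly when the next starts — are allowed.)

By end time: (1,4), (1,5), (4,7), (3,9), (10,15), (11,16), (16,17), (17,19).
Pick (1,4); next start ≥ 4 → (4,7); next start ≥ 7 → (10,15); next start ≥ 15 → (16,17); next start ≥ 17 → (17,19).
Selected 5 classes.

5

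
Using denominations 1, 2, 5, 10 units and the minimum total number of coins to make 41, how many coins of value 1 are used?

41 = 4×10 + 1×1
Count of 1: 1

1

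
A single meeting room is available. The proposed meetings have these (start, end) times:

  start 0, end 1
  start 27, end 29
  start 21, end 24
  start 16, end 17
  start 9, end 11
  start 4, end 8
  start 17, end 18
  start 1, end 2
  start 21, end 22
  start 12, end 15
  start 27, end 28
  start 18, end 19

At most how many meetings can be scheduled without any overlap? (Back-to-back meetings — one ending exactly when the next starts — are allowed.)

Sorted by end: (0,1)  (1,2)  (4,8)  (9,11)  (12,15)  (16,17)  (17,18)  (18,19)  (21,22)  (21,24)  (27,28)  (27,29)
take (0,1); take (1,2); take (4,8); take (9,11); take (12,15); take (16,17); take (17,18); take (18,19); take (21,22); skip (21,24); take (27,28).
Selected 10 meetings.

10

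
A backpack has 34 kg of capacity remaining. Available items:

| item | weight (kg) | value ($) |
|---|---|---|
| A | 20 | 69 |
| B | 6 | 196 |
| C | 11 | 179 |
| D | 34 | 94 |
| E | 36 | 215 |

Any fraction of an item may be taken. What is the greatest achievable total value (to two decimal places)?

476.53

Sort by value per unit weight and fill in that order.
Ratios (sorted): B 32.67, C 16.27, E 5.97, A 3.45, D 2.76
take B (6 @ 196); take C (11 @ 179); take 17/36 of E → 101.53. Capacity used 34/34.
Total value = 476.53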